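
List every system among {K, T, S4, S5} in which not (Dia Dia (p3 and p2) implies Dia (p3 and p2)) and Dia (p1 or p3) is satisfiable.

K, T

T-tableau for the formula:
1. not (Dia Dia (p3 and p2) implies Dia (p3 and p2)) and Dia (p1 or p3), 0
2. not (Dia Dia (p3 and p2) implies Dia (p3 and p2)), 0   [and-rule on 1]
3. Dia (p1 or p3), 0   [and-rule on 1]
4. Dia Dia (p3 and p2), 0   [neg-implies-rule on 2]
5. not Dia (p3 and p2), 0   [neg-implies-rule on 2]
6. not (p3 and p2), 0   [neg-Dia-rule on 5 via 0R0]
7. not p2, 0   [neg-and-rule on 6 (branches; this branch)]
8. p1 or p3, 1   [Dia-rule on 3: fresh world 1, 0R1]
9. not (p3 and p2), 1   [neg-Dia-rule on 5 via 0R1]
10. p3, 1   [or-rule on 8 (branches; this branch)]
11. not p2, 1   [neg-and-rule on 9 (branches; this branch)]
12. Dia (p3 and p2), 2   [Dia-rule on 4: fresh world 2, 0R2]
13. not (p3 and p2), 2   [neg-Dia-rule on 5 via 0R2]
14. not p2, 2   [neg-and-rule on 13 (branches; this branch)]
15. p3 and p2, 3   [Dia-rule on 12: fresh world 3, 2R3]
16. p3, 3   [and-rule on 15]
17. p2, 3   [and-rule on 15]
Accessibility: 0R0, 0R1, 0R2, 1R1, 2R2, 2R3, 3R3
Complete open branch: satisfiable in T, hence also in K (this T-model is also a K-model).
S4-tableau for the formula:
1. not (Dia Dia (p3 and p2) implies Dia (p3 and p2)) and Dia (p1 or p3), 0
2. not (Dia Dia (p3 and p2) implies Dia (p3 and p2)), 0   [and-rule on 1]
3. Dia (p1 or p3), 0   [and-rule on 1]
4. Dia Dia (p3 and p2), 0   [neg-implies-rule on 2]
5. not Dia (p3 and p2), 0   [neg-implies-rule on 2]
6. not (p3 and p2), 0   [neg-Dia-rule on 5 via 0R0]
7. not p2, 0   [neg-and-rule on 6 (branches; this branch)]
8. p1 or p3, 1   [Dia-rule on 3: fresh world 1, 0R1]
9. not (p3 and p2), 1   [neg-Dia-rule on 5 via 0R1]
10. p3, 1   [or-rule on 8 (branches; this branch)]
11. not p2, 1   [neg-and-rule on 9 (branches; this branch)]
12. Dia (p3 and p2), 2   [Dia-rule on 4: fresh world 2, 0R2]
13. not (p3 and p2), 2   [neg-Dia-rule on 5 via 0R2]
14. not p2, 2   [neg-and-rule on 13 (branches; this branch)]
15. p3 and p2, 3   [Dia-rule on 12: fresh world 3, 2R3]
16. p3, 3   [and-rule on 15]
17. p2, 3   [and-rule on 15]
18. not (p3 and p2), 3   [neg-Dia-rule on 5 via 0R3]
19. not p2, 3   [neg-and-rule on 18 (branches; this branch)]
Accessibility: 0R0, 0R1, 0R2, 0R3, 1R1, 2R2, 2R3, 3R3
Branch closes: p2 and not p2 both at 3.
Every branch closes (one shown): unsatisfiable in S4, hence also in S5 (every S5-frame is an S4-frame).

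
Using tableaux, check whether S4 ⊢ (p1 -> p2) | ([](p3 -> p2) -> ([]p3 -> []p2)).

Tableau for the negation ~((p1 -> p2) | ([](p3 -> p2) -> ([]p3 -> []p2))):
1. ~((p1 -> p2) | ([](p3 -> p2) -> ([]p3 -> []p2))), 0
2. ~(p1 -> p2), 0
3. ~([](p3 -> p2) -> ([]p3 -> []p2)), 0
4. p1, 0
5. ~p2, 0
6. [](p3 -> p2), 0
7. ~([]p3 -> []p2), 0
8. []p3, 0
9. ~[]p2, 0
10. p3 -> p2, 0
11. p3, 0
12. p2, 0
Accessibility: 0R0
Branch closes: p2 and ~p2 both at 0.
All branches of the negation close; one closing branch shown above.

Valid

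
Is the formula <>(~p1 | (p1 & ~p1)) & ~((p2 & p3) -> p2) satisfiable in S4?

No, unsatisfiable

1. <>(~p1 | (p1 & ~p1)) & ~((p2 & p3) -> p2), w0
2. <>(~p1 | (p1 & ~p1)), w0
3. ~((p2 & p3) -> p2), w0
4. p2 & p3, w0
5. ~p2, w0
6. p2, w0
7. p3, w0
Accessibility: w0Rw0
Branch closes: p2 and ~p2 both at w0.
All branches of the tableau close; one closing branch shown above.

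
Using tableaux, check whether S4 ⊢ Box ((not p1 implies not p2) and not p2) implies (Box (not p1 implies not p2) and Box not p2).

Tableau for the negation not (Box ((not p1 implies not p2) and not p2) implies (Box (not p1 implies not p2) and Box not p2)):
1. not (Box ((not p1 implies not p2) and not p2) implies (Box (not p1 implies not p2) and Box not p2)), u
2. Box ((not p1 implies not p2) and not p2), u
3. not (Box (not p1 implies not p2) and Box not p2), u
4. (not p1 implies not p2) and not p2, u
5. not p1 implies not p2, u
6. not p2, u
7. not Box (not p1 implies not p2), u
8. not (not p1 implies not p2), v
9. not p1, v
10. p2, v
11. (not p1 implies not p2) and not p2, v
12. not p1 implies not p2, v
13. not p2, v
Accessibility: uRu, uRv, vRv
Branch closes: p2 and not p2 both at v.
Every branch of the negation's tableau closes; the branch above is one of them.

Valid in S4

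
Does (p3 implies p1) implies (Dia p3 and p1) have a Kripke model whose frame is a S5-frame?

1. (p3 implies p1) implies (Dia p3 and p1), 0
2. Dia p3 and p1, 0
3. Dia p3, 0
4. p1, 0
5. p3, 1
Accessibility: 0R0, 0R1, 1R0, 1R1

Satisfiable (open branch found)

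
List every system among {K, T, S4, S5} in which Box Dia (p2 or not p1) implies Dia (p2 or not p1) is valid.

T, S4, S5

K-tableau for the negation not (Box Dia (p2 or not p1) implies Dia (p2 or not p1)):
1. not (Box Dia (p2 or not p1) implies Dia (p2 or not p1)), u
2. Box Dia (p2 or not p1), u
3. not Dia (p2 or not p1), u
Complete open branch: countermodel on a K-frame, so not valid in K.
T-tableau for the negation not (Box Dia (p2 or not p1) implies Dia (p2 or not p1)):
1. not (Box Dia (p2 or not p1) implies Dia (p2 or not p1)), u
2. Box Dia (p2 or not p1), u
3. not Dia (p2 or not p1), u
4. Dia (p2 or not p1), u
5. not (p2 or not p1), u
6. not p2, u
7. p1, u
8. p2 or not p1, v
9. Dia (p2 or not p1), v
10. not (p2 or not p1), v
11. not p2, v
12. p1, v
13. not p1, v
Accessibility: uRu, uRv, vRv
Branch closes: p1 and not p1 both at v.
Every branch closes (one shown): valid in T, hence also in S4, S5 (every theorem of T is a theorem of S4 and S5).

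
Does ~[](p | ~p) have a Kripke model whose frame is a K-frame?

Unsatisfiable

1. ~[](p | ~p), u
2. ~(p | ~p), v
3. ~p, v
4. p, v
Accessibility: uRv
Branch closes: p and ~p both at v.
Every branch closes; the branch above is one of them.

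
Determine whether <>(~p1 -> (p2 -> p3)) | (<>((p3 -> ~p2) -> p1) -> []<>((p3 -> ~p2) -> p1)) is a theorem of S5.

Valid

Tableau for the negation ~(<>(~p1 -> (p2 -> p3)) | (<>((p3 -> ~p2) -> p1) -> []<>((p3 -> ~p2) -> p1))):
1. ~(<>(~p1 -> (p2 -> p3)) | (<>((p3 -> ~p2) -> p1) -> []<>((p3 -> ~p2) -> p1))), u
2. ~<>(~p1 -> (p2 -> p3)), u   [~|-rule on 1]
3. ~(<>((p3 -> ~p2) -> p1) -> []<>((p3 -> ~p2) -> p1)), u   [~|-rule on 1]
4. <>((p3 -> ~p2) -> p1), u   [~->-rule on 3]
5. ~[]<>((p3 -> ~p2) -> p1), u   [~->-rule on 3]
6. ~(~p1 -> (p2 -> p3)), u   [~<>-rule on 2 via uRu]
7. ~p1, u   [~->-rule on 6]
8. ~(p2 -> p3), u   [~->-rule on 6]
9. p2, u   [~->-rule on 8]
10. ~p3, u   [~->-rule on 8]
11. (p3 -> ~p2) -> p1, v   [<>-rule on 4: fresh world v, uRv]
12. ~(~p1 -> (p2 -> p3)), v   [~<>-rule on 2 via uRv]
13. ~p1, v   [~->-rule on 12]
14. ~(p2 -> p3), v   [~->-rule on 12]
15. p2, v   [~->-rule on 14]
16. ~p3, v   [~->-rule on 14]
17. ~(p3 -> ~p2), v   [->-rule on 11 (branches; this branch)]
18. p3, v   [~->-rule on 17]
Accessibility: uRu, uRv, vRu, vRv
Branch closes: p3 and ~p3 both at v.
All branches of the negation close; one closing branch shown above.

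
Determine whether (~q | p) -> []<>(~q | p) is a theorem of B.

Valid

Tableau for the negation ~((~q | p) -> []<>(~q | p)):
1. ~((~q | p) -> []<>(~q | p)), 0
2. ~q | p, 0   [~->-rule on 1]
3. ~[]<>(~q | p), 0   [~->-rule on 1]
4. p, 0   [|-rule on 2 (branches; this branch)]
5. ~<>(~q | p), 1   [~[]-rule on 3: fresh world 1, 0R1]
6. ~(~q | p), 0   [~<>-rule on 5 via 1R0]
7. q, 0   [~|-rule on 6]
8. ~p, 0   [~|-rule on 6]
Accessibility: 0R0, 0R1, 1R0, 1R1
Branch closes: p and ~p both at 0.
Every branch of the negation's tableau closes; the branch above is one of them.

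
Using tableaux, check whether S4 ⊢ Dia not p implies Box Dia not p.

Not valid

Tableau for the negation not (Dia not p implies Box Dia not p):
1. not (Dia not p implies Box Dia not p), 0
2. Dia not p, 0   [neg-implies-rule on 1]
3. not Box Dia not p, 0   [neg-implies-rule on 1]
4. not p, 1   [Dia-rule on 2: fresh world 1, 0R1]
5. not Dia not p, 2   [neg-Box-rule on 3: fresh world 2, 0R2]
6. p, 2   [neg-Dia-rule on 5 via 2R2]
Accessibility: 0R0, 0R1, 0R2, 1R1, 2R2
The negation has an open branch (countermodel exists).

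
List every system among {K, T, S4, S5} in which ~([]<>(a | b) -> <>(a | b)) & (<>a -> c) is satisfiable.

T-tableau for the formula:
1. ~([]<>(a | b) -> <>(a | b)) & (<>a -> c), w0
2. ~([]<>(a | b) -> <>(a | b)), w0   [&-rule on 1]
3. <>a -> c, w0   [&-rule on 1]
4. []<>(a | b), w0   [~->-rule on 2]
5. ~<>(a | b), w0   [~->-rule on 2]
6. <>(a | b), w0   [[]-rule on 4 via w0Rw0]
7. ~(a | b), w0   [~<>-rule on 5 via w0Rw0]
8. ~a, w0   [~|-rule on 7]
9. ~b, w0   [~|-rule on 7]
10. c, w0   [->-rule on 3 (branches; this branch)]
11. a | b, w1   [<>-rule on 6: fresh world w1, w0Rw1]
12. <>(a | b), w1   [[]-rule on 4 via w0Rw1]
13. ~(a | b), w1   [~<>-rule on 5 via w0Rw1]
14. ~a, w1   [~|-rule on 13]
15. ~b, w1   [~|-rule on 13]
16. b, w1   [|-rule on 11 (branches; this branch)]
Accessibility: w0Rw0, w0Rw1, w1Rw1
Branch closes: b and ~b both at w1.
Every branch closes (one shown): unsatisfiable in T, hence also in S4, S5 (every S4/S5-frame is a T-frame).
K-tableau for the formula:
1. ~([]<>(a | b) -> <>(a | b)) & (<>a -> c), w0
2. ~([]<>(a | b) -> <>(a | b)), w0   [&-rule on 1]
3. <>a -> c, w0   [&-rule on 1]
4. []<>(a | b), w0   [~->-rule on 2]
5. ~<>(a | b), w0   [~->-rule on 2]
6. c, w0   [->-rule on 3 (branches; this branch)]
Complete open branch: satisfiable in K.

K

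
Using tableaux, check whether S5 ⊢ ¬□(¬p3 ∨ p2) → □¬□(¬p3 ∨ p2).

Tableau for the negation ¬(¬□(¬p3 ∨ p2) → □¬□(¬p3 ∨ p2)):
1. ¬(¬□(¬p3 ∨ p2) → □¬□(¬p3 ∨ p2)), u
2. ¬□(¬p3 ∨ p2), u
3. ¬□¬□(¬p3 ∨ p2), u
4. ¬(¬p3 ∨ p2), v
5. p3, v
6. ¬p2, v
7. □(¬p3 ∨ p2), w
8. ¬p3 ∨ p2, u
9. ¬p3 ∨ p2, v
10. ¬p3 ∨ p2, w
11. p2, u
12. p2, v
Accessibility: uRu, uRv, uRw, vRu, vRv, vRw, wRu, wRv, wRw
Branch closes: p2 and ¬p2 both at v.
Every branch of the negation's tableau closes; the branch above is one of them.

Valid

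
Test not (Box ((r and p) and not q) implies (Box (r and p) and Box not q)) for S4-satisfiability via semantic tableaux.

1. not (Box ((r and p) and not q) implies (Box (r and p) and Box not q)), 0
2. Box ((r and p) and not q), 0
3. not (Box (r and p) and Box not q), 0
4. (r and p) and not q, 0
5. r and p, 0
6. not q, 0
7. r, 0
8. p, 0
9. not Box (r and p), 0
10. not (r and p), 1
11. (r and p) and not q, 1
12. r and p, 1
13. not q, 1
14. r, 1
15. p, 1
16. not p, 1
Accessibility: 0R0, 0R1, 1R1
Branch closes: p and not p both at 1.
All branches of the tableau close; one closing branch shown above.

Unsatisfiable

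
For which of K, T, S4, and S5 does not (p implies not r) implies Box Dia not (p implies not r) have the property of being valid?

S5

S4-tableau for the negation not (not (p implies not r) implies Box Dia not (p implies not r)):
1. not (not (p implies not r) implies Box Dia not (p implies not r)), u
2. not (p implies not r), u
3. not Box Dia not (p implies not r), u
4. p, u
5. r, u
6. not Dia not (p implies not r), v
7. p implies not r, v
8. not r, v
Accessibility: uRu, uRv, vRv
Complete open branch: countermodel on an S4-frame, so not valid in S4, nor in K, T (the same frame is also a K-frame and a T-frame).
S5-tableau for the negation not (not (p implies not r) implies Box Dia not (p implies not r)):
1. not (not (p implies not r) implies Box Dia not (p implies not r)), u
2. not (p implies not r), u
3. not Box Dia not (p implies not r), u
4. p, u
5. r, u
6. not Dia not (p implies not r), v
7. p implies not r, u
8. p implies not r, v
9. not r, u
Accessibility: uRu, uRv, vRu, vRv
Branch closes: r and not r both at u.
Every branch closes (one shown): valid in S5.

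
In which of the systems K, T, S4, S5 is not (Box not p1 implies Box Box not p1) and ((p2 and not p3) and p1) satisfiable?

K

K-tableau for the formula:
1. not (Box not p1 implies Box Box not p1) and ((p2 and not p3) and p1), 0
2. not (Box not p1 implies Box Box not p1), 0   [and-rule on 1]
3. (p2 and not p3) and p1, 0   [and-rule on 1]
4. Box not p1, 0   [neg-implies-rule on 2]
5. not Box Box not p1, 0   [neg-implies-rule on 2]
6. p2 and not p3, 0   [and-rule on 3]
7. p1, 0   [and-rule on 3]
8. p2, 0   [and-rule on 6]
9. not p3, 0   [and-rule on 6]
10. not Box not p1, 1   [neg-Box-rule on 5: fresh world 1, 0R1]
11. not p1, 1   [Box-rule on 4 via 0R1]
12. p1, 2   [neg-Box-rule on 10: fresh world 2, 1R2]
Accessibility: 0R1, 1R2
Complete open branch: satisfiable in K.
T-tableau for the formula:
1. not (Box not p1 implies Box Box not p1) and ((p2 and not p3) and p1), 0
2. not (Box not p1 implies Box Box not p1), 0   [and-rule on 1]
3. (p2 and not p3) and p1, 0   [and-rule on 1]
4. Box not p1, 0   [neg-implies-rule on 2]
5. not Box Box not p1, 0   [neg-implies-rule on 2]
6. p2 and not p3, 0   [and-rule on 3]
7. p1, 0   [and-rule on 3]
8. p2, 0   [and-rule on 6]
9. not p3, 0   [and-rule on 6]
10. not p1, 0   [Box-rule on 4 via 0R0]
Accessibility: 0R0
Branch closes: p1 and not p1 both at 0.
Every branch closes (one shown): unsatisfiable in T, hence also in S4, S5 (every S4/S5-frame is a T-frame).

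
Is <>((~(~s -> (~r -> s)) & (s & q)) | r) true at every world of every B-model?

Invalid (countermodel exists)

Tableau for the negation ~<>((~(~s -> (~r -> s)) & (s & q)) | r):
1. ~<>((~(~s -> (~r -> s)) & (s & q)) | r), 0
2. ~((~(~s -> (~r -> s)) & (s & q)) | r), 0
3. ~(~(~s -> (~r -> s)) & (s & q)), 0
4. ~r, 0
5. ~(s & q), 0
6. ~q, 0
Accessibility: 0R0
The negation has an open branch (countermodel exists).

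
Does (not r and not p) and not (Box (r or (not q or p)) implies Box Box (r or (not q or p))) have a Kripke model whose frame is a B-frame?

1. (not r and not p) and not (Box (r or (not q or p)) implies Box Box (r or (not q or p))), 0
2. not r and not p, 0
3. not (Box (r or (not q or p)) implies Box Box (r or (not q or p))), 0
4. not r, 0
5. not p, 0
6. Box (r or (not q or p)), 0
7. not Box Box (r or (not q or p)), 0
8. r or (not q or p), 0
9. not q or p, 0
10. not q, 0
11. not Box (r or (not q or p)), 1
12. r or (not q or p), 1
13. not q or p, 1
14. p, 1
15. not (r or (not q or p)), 2
16. not r, 2
17. not (not q or p), 2
18. q, 2
19. not p, 2
Accessibility: 0R0, 0R1, 1R0, 1R1, 1R2, 2R1, 2R2

Satisfiable (open branch found)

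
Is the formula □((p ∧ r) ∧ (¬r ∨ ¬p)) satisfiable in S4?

Unsatisfiable (every branch closes)

1. □((p ∧ r) ∧ (¬r ∨ ¬p)), w0
2. (p ∧ r) ∧ (¬r ∨ ¬p), w0
3. p ∧ r, w0
4. ¬r ∨ ¬p, w0
5. p, w0
6. r, w0
7. ¬p, w0
Accessibility: w0Rw0
Branch closes: p and ¬p both at w0.
All branches of the tableau close; one closing branch shown above.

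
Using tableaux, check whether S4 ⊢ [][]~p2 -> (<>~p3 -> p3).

No, not valid

Tableau for the negation ~([][]~p2 -> (<>~p3 -> p3)):
1. ~([][]~p2 -> (<>~p3 -> p3)), 0
2. [][]~p2, 0   [~->-rule on 1]
3. ~(<>~p3 -> p3), 0   [~->-rule on 1]
4. <>~p3, 0   [~->-rule on 3]
5. ~p3, 0   [~->-rule on 3]
6. []~p2, 0   [[]-rule on 2 via 0R0]
7. ~p2, 0   [[]-rule on 6 via 0R0]
8. ~p3, 1   [<>-rule on 4: fresh world 1, 0R1]
9. []~p2, 1   [[]-rule on 2 via 0R1]
10. ~p2, 1   [[]-rule on 6 via 0R1]
Accessibility: 0R0, 0R1, 1R1
The negation has an open branch (countermodel exists).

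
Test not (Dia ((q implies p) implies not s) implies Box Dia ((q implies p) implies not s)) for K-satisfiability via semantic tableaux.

Satisfiable (open branch found)

1. not (Dia ((q implies p) implies not s) implies Box Dia ((q implies p) implies not s)), u
2. Dia ((q implies p) implies not s), u
3. not Box Dia ((q implies p) implies not s), u
4. (q implies p) implies not s, v
5. not s, v
6. not Dia ((q implies p) implies not s), w
Accessibility: uRv, uRw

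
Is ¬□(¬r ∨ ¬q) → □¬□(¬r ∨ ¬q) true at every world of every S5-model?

Valid in S5

Tableau for the negation ¬(¬□(¬r ∨ ¬q) → □¬□(¬r ∨ ¬q)):
1. ¬(¬□(¬r ∨ ¬q) → □¬□(¬r ∨ ¬q)), 0
2. ¬□(¬r ∨ ¬q), 0
3. ¬□¬□(¬r ∨ ¬q), 0
4. ¬(¬r ∨ ¬q), 1
5. r, 1
6. q, 1
7. □(¬r ∨ ¬q), 2
8. ¬r ∨ ¬q, 0
9. ¬r ∨ ¬q, 1
10. ¬r ∨ ¬q, 2
11. ¬q, 0
12. ¬q, 1
Accessibility: 0R0, 0R1, 0R2, 1R0, 1R1, 1R2, 2R0, 2R1, 2R2
Branch closes: q and ¬q both at 1.
All branches of the negation close; one closing branch shown above.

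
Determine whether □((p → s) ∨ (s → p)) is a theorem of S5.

Valid

Tableau for the negation ¬□((p → s) ∨ (s → p)):
1. ¬□((p → s) ∨ (s → p)), w0
2. ¬((p → s) ∨ (s → p)), w1   [¬□-rule on 1: fresh world w1, w0Rw1]
3. ¬(p → s), w1   [¬∨-rule on 2]
4. ¬(s → p), w1   [¬∨-rule on 2]
5. p, w1   [¬→-rule on 3]
6. ¬s, w1   [¬→-rule on 3]
7. s, w1   [¬→-rule on 4]
8. ¬p, w1   [¬→-rule on 4]
Accessibility: w0Rw0, w0Rw1, w1Rw0, w1Rw1
Branch closes: s and ¬s both at w1.
Every branch of the negation's tableau closes; the branch above is one of them.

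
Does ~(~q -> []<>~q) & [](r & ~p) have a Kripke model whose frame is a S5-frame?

1. ~(~q -> []<>~q) & [](r & ~p), u
2. ~(~q -> []<>~q), u
3. [](r & ~p), u
4. ~q, u
5. ~[]<>~q, u
6. r & ~p, u
7. r, u
8. ~p, u
9. ~<>~q, v
10. r & ~p, v
11. r, v
12. ~p, v
13. q, u
Accessibility: uRu, uRv, vRu, vRv
Branch closes: q and ~q both at u.
All branches of the tableau close; one closing branch shown above.

Unsatisfiable (every branch closes)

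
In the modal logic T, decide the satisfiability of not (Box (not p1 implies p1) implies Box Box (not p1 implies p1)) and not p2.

1. not (Box (not p1 implies p1) implies Box Box (not p1 implies p1)) and not p2, u
2. not (Box (not p1 implies p1) implies Box Box (not p1 implies p1)), u
3. not p2, u
4. Box (not p1 implies p1), u
5. not Box Box (not p1 implies p1), u
6. not p1 implies p1, u
7. p1, u
8. not Box (not p1 implies p1), v
9. not p1 implies p1, v
10. p1, v
11. not (not p1 implies p1), w
12. not p1, w
Accessibility: uRu, uRv, vRv, vRw, wRw

Satisfiable (open branch found)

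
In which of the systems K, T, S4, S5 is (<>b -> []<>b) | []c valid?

S5

S4-tableau for the negation ~((<>b -> []<>b) | []c):
1. ~((<>b -> []<>b) | []c), u
2. ~(<>b -> []<>b), u   [~|-rule on 1]
3. ~[]c, u   [~|-rule on 1]
4. <>b, u   [~->-rule on 2]
5. ~[]<>b, u   [~->-rule on 2]
6. ~c, v   [~[]-rule on 3: fresh world v, uRv]
7. b, w   [<>-rule on 4: fresh world w, uRw]
8. ~<>b, x   [~[]-rule on 5: fresh world x, uRx]
9. ~b, x   [~<>-rule on 8 via xRx]
Accessibility: uRu, uRv, uRw, uRx, vRv, wRw, xRx
Complete open branch: countermodel on an S4-frame, so not valid in S4, nor in K, T (the same frame is also a K-frame and a T-frame).
S5-tableau for the negation ~((<>b -> []<>b) | []c):
1. ~((<>b -> []<>b) | []c), u
2. ~(<>b -> []<>b), u   [~|-rule on 1]
3. ~[]c, u   [~|-rule on 1]
4. <>b, u   [~->-rule on 2]
5. ~[]<>b, u   [~->-rule on 2]
6. ~c, v   [~[]-rule on 3: fresh world v, uRv]
7. b, w   [<>-rule on 4: fresh world w, uRw]
8. ~<>b, x   [~[]-rule on 5: fresh world x, uRx]
9. ~b, u   [~<>-rule on 8 via xRu]
10. ~b, v   [~<>-rule on 8 via xRv]
11. ~b, w   [~<>-rule on 8 via xRw]
Accessibility: uRu, uRv, uRw, uRx, vRu, vRv, vRw, vRx, wRu, wRv, wRw, wRx, xRu, xRv, xRw, xRx
Branch closes: b and ~b both at w.
Every branch closes (one shown): valid in S5.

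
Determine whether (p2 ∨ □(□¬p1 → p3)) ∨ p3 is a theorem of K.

Tableau for the negation ¬((p2 ∨ □(□¬p1 → p3)) ∨ p3):
1. ¬((p2 ∨ □(□¬p1 → p3)) ∨ p3), w0
2. ¬(p2 ∨ □(□¬p1 → p3)), w0   [¬∨-rule on 1]
3. ¬p3, w0   [¬∨-rule on 1]
4. ¬p2, w0   [¬∨-rule on 2]
5. ¬□(□¬p1 → p3), w0   [¬∨-rule on 2]
6. ¬(□¬p1 → p3), w1   [¬□-rule on 5: fresh world w1, w0Rw1]
7. □¬p1, w1   [¬→-rule on 6]
8. ¬p3, w1   [¬→-rule on 6]
Accessibility: w0Rw1
The negation has an open branch (countermodel exists).

No, not valid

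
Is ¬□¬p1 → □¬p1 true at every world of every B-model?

Invalid (countermodel exists)

Tableau for the negation ¬(¬□¬p1 → □¬p1):
1. ¬(¬□¬p1 → □¬p1), u
2. ¬□¬p1, u
3. p1, v
Accessibility: uRu, uRv, vRu, vRv
The negation has an open branch (countermodel exists).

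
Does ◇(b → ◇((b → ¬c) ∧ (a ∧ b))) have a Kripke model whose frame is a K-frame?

1. ◇(b → ◇((b → ¬c) ∧ (a ∧ b))), w0
2. b → ◇((b → ¬c) ∧ (a ∧ b)), w1   [◇-rule on 1: fresh world w1, w0Rw1]
3. ◇((b → ¬c) ∧ (a ∧ b)), w1   [→-rule on 2 (branches; this branch)]
4. (b → ¬c) ∧ (a ∧ b), w2   [◇-rule on 3: fresh world w2, w1Rw2]
5. b → ¬c, w2   [∧-rule on 4]
6. a ∧ b, w2   [∧-rule on 4]
7. a, w2   [∧-rule on 6]
8. b, w2   [∧-rule on 6]
9. ¬c, w2   [→-rule on 5 (branches; this branch)]
Accessibility: w0Rw1, w1Rw2

Yes, satisfiable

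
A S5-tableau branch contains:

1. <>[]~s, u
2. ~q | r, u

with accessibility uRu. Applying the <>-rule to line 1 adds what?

a fresh world v with uRv, and []~s at v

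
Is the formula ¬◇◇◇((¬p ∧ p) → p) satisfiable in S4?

Unsatisfiable

1. ¬◇◇◇((¬p ∧ p) → p), u
2. ¬◇◇((¬p ∧ p) → p), u   [¬◇-rule on 1 via uRu]
3. ¬◇((¬p ∧ p) → p), u   [¬◇-rule on 2 via uRu]
4. ¬((¬p ∧ p) → p), u   [¬◇-rule on 3 via uRu]
5. ¬p ∧ p, u   [¬→-rule on 4]
6. ¬p, u   [¬→-rule on 4]
7. p, u   [∧-rule on 5]
Accessibility: uRu
Branch closes: p and ¬p both at u.
All branches of the tableau close; one closing branch shown above.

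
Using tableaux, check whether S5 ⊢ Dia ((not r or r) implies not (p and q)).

No, not valid

Tableau for the negation not Dia ((not r or r) implies not (p and q)):
1. not Dia ((not r or r) implies not (p and q)), u
2. not ((not r or r) implies not (p and q)), u   [neg-Dia-rule on 1 via uRu]
3. not r or r, u   [neg-implies-rule on 2]
4. p and q, u   [neg-implies-rule on 2]
5. p, u   [and-rule on 4]
6. q, u   [and-rule on 4]
7. r, u   [or-rule on 3 (branches; this branch)]
Accessibility: uRu
The negation has an open branch (countermodel exists).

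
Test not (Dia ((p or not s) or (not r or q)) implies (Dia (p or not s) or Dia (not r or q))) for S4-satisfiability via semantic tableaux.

1. not (Dia ((p or not s) or (not r or q)) implies (Dia (p or not s) or Dia (not r or q))), 0
2. Dia ((p or not s) or (not r or q)), 0   [neg-implies-rule on 1]
3. not (Dia (p or not s) or Dia (not r or q)), 0   [neg-implies-rule on 1]
4. not Dia (p or not s), 0   [neg-or-rule on 3]
5. not Dia (not r or q), 0   [neg-or-rule on 3]
6. not (p or not s), 0   [neg-Dia-rule on 4 via 0R0]
7. not p, 0   [neg-or-rule on 6]
8. s, 0   [neg-or-rule on 6]
9. not (not r or q), 0   [neg-Dia-rule on 5 via 0R0]
10. r, 0   [neg-or-rule on 9]
11. not q, 0   [neg-or-rule on 9]
12. (p or not s) or (not r or q), 1   [Dia-rule on 2: fresh world 1, 0R1]
13. not (p or not s), 1   [neg-Dia-rule on 4 via 0R1]
14. not p, 1   [neg-or-rule on 13]
15. s, 1   [neg-or-rule on 13]
16. not (not r or q), 1   [neg-Dia-rule on 5 via 0R1]
17. r, 1   [neg-or-rule on 16]
18. not q, 1   [neg-or-rule on 16]
19. not r or q, 1   [or-rule on 12 (branches; this branch)]
20. q, 1   [or-rule on 19 (branches; this branch)]
Accessibility: 0R0, 0R1, 1R1
Branch closes: q and not q both at 1.
(One branch shown.) All branches close.

Unsatisfiable (every branch closes)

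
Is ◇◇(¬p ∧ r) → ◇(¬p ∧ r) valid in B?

Tableau for the negation ¬(◇◇(¬p ∧ r) → ◇(¬p ∧ r)):
1. ¬(◇◇(¬p ∧ r) → ◇(¬p ∧ r)), u
2. ◇◇(¬p ∧ r), u
3. ¬◇(¬p ∧ r), u
4. ¬(¬p ∧ r), u
5. ¬r, u
6. ◇(¬p ∧ r), v
7. ¬(¬p ∧ r), v
8. ¬r, v
9. ¬p ∧ r, w
10. ¬p, w
11. r, w
Accessibility: uRu, uRv, vRu, vRv, vRw, wRv, wRw
The negation has an open branch (countermodel exists).

No, not valid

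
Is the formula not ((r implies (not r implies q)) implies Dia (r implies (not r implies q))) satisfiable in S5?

1. not ((r implies (not r implies q)) implies Dia (r implies (not r implies q))), u
2. r implies (not r implies q), u
3. not Dia (r implies (not r implies q)), u
4. not (r implies (not r implies q)), u
5. r, u
6. not (not r implies q), u
7. not r, u
8. not q, u
Accessibility: uRu
Branch closes: r and not r both at u.
All branches of the tableau close; one closing branch shown above.

Unsatisfiable (every branch closes)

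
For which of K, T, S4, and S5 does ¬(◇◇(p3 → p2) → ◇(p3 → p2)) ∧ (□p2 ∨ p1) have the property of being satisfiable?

K, T

T-tableau for the formula:
1. ¬(◇◇(p3 → p2) → ◇(p3 → p2)) ∧ (□p2 ∨ p1), u
2. ¬(◇◇(p3 → p2) → ◇(p3 → p2)), u   [∧-rule on 1]
3. □p2 ∨ p1, u   [∧-rule on 1]
4. ◇◇(p3 → p2), u   [¬→-rule on 2]
5. ¬◇(p3 → p2), u   [¬→-rule on 2]
6. ¬(p3 → p2), u   [¬◇-rule on 5 via uRu]
7. p3, u   [¬→-rule on 6]
8. ¬p2, u   [¬→-rule on 6]
9. p1, u   [∨-rule on 3 (branches; this branch)]
10. ◇(p3 → p2), v   [◇-rule on 4: fresh world v, uRv]
11. ¬(p3 → p2), v   [¬◇-rule on 5 via uRv]
12. p3, v   [¬→-rule on 11]
13. ¬p2, v   [¬→-rule on 11]
14. p3 → p2, w   [◇-rule on 10: fresh world w, vRw]
15. p2, w   [→-rule on 14 (branches; this branch)]
Accessibility: uRu, uRv, vRv, vRw, wRw
Complete open branch: satisfiable in T, hence also in K (this T-model is also a K-model).
S4-tableau for the formula:
1. ¬(◇◇(p3 → p2) → ◇(p3 → p2)) ∧ (□p2 ∨ p1), u
2. ¬(◇◇(p3 → p2) → ◇(p3 → p2)), u   [∧-rule on 1]
3. □p2 ∨ p1, u   [∧-rule on 1]
4. ◇◇(p3 → p2), u   [¬→-rule on 2]
5. ¬◇(p3 → p2), u   [¬→-rule on 2]
6. ¬(p3 → p2), u   [¬◇-rule on 5 via uRu]
7. p3, u   [¬→-rule on 6]
8. ¬p2, u   [¬→-rule on 6]
9. p1, u   [∨-rule on 3 (branches; this branch)]
10. ◇(p3 → p2), v   [◇-rule on 4: fresh world v, uRv]
11. ¬(p3 → p2), v   [¬◇-rule on 5 via uRv]
12. p3, v   [¬→-rule on 11]
13. ¬p2, v   [¬→-rule on 11]
14. p3 → p2, w   [◇-rule on 10: fresh world w, vRw]
15. ¬(p3 → p2), w   [¬◇-rule on 5 via uRw]
16. p3, w   [¬→-rule on 15]
17. ¬p2, w   [¬→-rule on 15]
18. p2, w   [→-rule on 14 (branches; this branch)]
Accessibility: uRu, uRv, uRw, vRv, vRw, wRw
Branch closes: p2 and ¬p2 both at w.
Every branch closes (one shown): unsatisfiable in S4, hence also in S5 (every S5-frame is an S4-frame).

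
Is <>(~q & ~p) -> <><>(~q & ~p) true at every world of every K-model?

Tableau for the negation ~(<>(~q & ~p) -> <><>(~q & ~p)):
1. ~(<>(~q & ~p) -> <><>(~q & ~p)), w0
2. <>(~q & ~p), w0
3. ~<><>(~q & ~p), w0
4. ~q & ~p, w1
5. ~q, w1
6. ~p, w1
7. ~<>(~q & ~p), w1
Accessibility: w0Rw1
The negation has an open branch (countermodel exists).

Not valid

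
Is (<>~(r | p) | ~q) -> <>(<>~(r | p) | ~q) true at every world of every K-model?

Invalid (countermodel exists)

Tableau for the negation ~((<>~(r | p) | ~q) -> <>(<>~(r | p) | ~q)):
1. ~((<>~(r | p) | ~q) -> <>(<>~(r | p) | ~q)), u
2. <>~(r | p) | ~q, u
3. ~<>(<>~(r | p) | ~q), u
4. ~q, u
The negation has an open branch (countermodel exists).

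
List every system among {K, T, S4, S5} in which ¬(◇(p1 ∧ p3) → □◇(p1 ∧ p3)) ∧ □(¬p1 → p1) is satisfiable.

K, T, S4

S5-tableau for the formula:
1. ¬(◇(p1 ∧ p3) → □◇(p1 ∧ p3)) ∧ □(¬p1 → p1), u
2. ¬(◇(p1 ∧ p3) → □◇(p1 ∧ p3)), u
3. □(¬p1 → p1), u
4. ◇(p1 ∧ p3), u
5. ¬□◇(p1 ∧ p3), u
6. ¬p1 → p1, u
7. p1, u
8. p1 ∧ p3, v
9. p1, v
10. p3, v
11. ¬p1 → p1, v
12. ¬◇(p1 ∧ p3), w
13. ¬p1 → p1, w
14. ¬(p1 ∧ p3), u
15. ¬(p1 ∧ p3), v
16. ¬(p1 ∧ p3), w
17. p1, w
18. ¬p3, u
19. ¬p3, v
Accessibility: uRu, uRv, uRw, vRu, vRv, vRw, wRu, wRv, wRw
Branch closes: p3 and ¬p3 both at v.
Every branch closes (one shown): unsatisfiable in S5.
S4-tableau for the formula:
1. ¬(◇(p1 ∧ p3) → □◇(p1 ∧ p3)) ∧ □(¬p1 → p1), u
2. ¬(◇(p1 ∧ p3) → □◇(p1 ∧ p3)), u
3. □(¬p1 → p1), u
4. ◇(p1 ∧ p3), u
5. ¬□◇(p1 ∧ p3), u
6. ¬p1 → p1, u
7. p1, u
8. p1 ∧ p3, v
9. p1, v
10. p3, v
11. ¬p1 → p1, v
12. ¬◇(p1 ∧ p3), w
13. ¬p1 → p1, w
14. ¬(p1 ∧ p3), w
15. p1, w
16. ¬p3, w
Accessibility: uRu, uRv, uRw, vRv, wRw
Complete open branch: satisfiable in S4, hence also in K, T (this S4-model is also a K-model and a T-model).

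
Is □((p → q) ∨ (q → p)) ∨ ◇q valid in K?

Valid

Tableau for the negation ¬(□((p → q) ∨ (q → p)) ∨ ◇q):
1. ¬(□((p → q) ∨ (q → p)) ∨ ◇q), w0
2. ¬□((p → q) ∨ (q → p)), w0
3. ¬◇q, w0
4. ¬((p → q) ∨ (q → p)), w1
5. ¬(p → q), w1
6. ¬(q → p), w1
7. p, w1
8. ¬q, w1
9. q, w1
10. ¬p, w1
Accessibility: w0Rw1
Branch closes: q and ¬q both at w1.
All branches of the negation close; one closing branch shown above.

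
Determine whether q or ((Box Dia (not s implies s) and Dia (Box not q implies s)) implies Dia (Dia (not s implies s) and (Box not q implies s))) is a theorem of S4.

Valid in S4

Tableau for the negation not (q or ((Box Dia (not s implies s) and Dia (Box not q implies s)) implies Dia (Dia (not s implies s) and (Box not q implies s)))):
1. not (q or ((Box Dia (not s implies s) and Dia (Box not q implies s)) implies Dia (Dia (not s implies s) and (Box not q implies s)))), w0
2. not q, w0
3. not ((Box Dia (not s implies s) and Dia (Box not q implies s)) implies Dia (Dia (not s implies s) and (Box not q implies s))), w0
4. Box Dia (not s implies s) and Dia (Box not q implies s), w0
5. not Dia (Dia (not s implies s) and (Box not q implies s)), w0
6. Box Dia (not s implies s), w0
7. Dia (Box not q implies s), w0
8. not (Dia (not s implies s) and (Box not q implies s)), w0
9. Dia (not s implies s), w0
10. not (Box not q implies s), w0
11. Box not q, w0
12. not s, w0
13. Box not q implies s, w1
14. not (Dia (not s implies s) and (Box not q implies s)), w1
15. Dia (not s implies s), w1
16. not q, w1
17. not Box not q, w1
18. not Dia (not s implies s), w1
19. not (not s implies s), w1
20. not s, w1
21. not s implies s, w2
22. not (Dia (not s implies s) and (Box not q implies s)), w2
23. Dia (not s implies s), w2
24. not q, w2
25. s, w2
26. not Dia (not s implies s), w2
27. not (not s implies s), w2
28. not s, w2
Accessibility: w0Rw0, w0Rw1, w0Rw2, w1Rw1, w2Rw2
Branch closes: s and not s both at w2.
All branches of the negation close; one closing branch shown above.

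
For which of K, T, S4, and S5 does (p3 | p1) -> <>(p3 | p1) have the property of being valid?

T, S4, S5

K-tableau for the negation ~((p3 | p1) -> <>(p3 | p1)):
1. ~((p3 | p1) -> <>(p3 | p1)), u
2. p3 | p1, u
3. ~<>(p3 | p1), u
4. p1, u
Complete open branch: countermodel on a K-frame, so not valid in K.
T-tableau for the negation ~((p3 | p1) -> <>(p3 | p1)):
1. ~((p3 | p1) -> <>(p3 | p1)), u
2. p3 | p1, u
3. ~<>(p3 | p1), u
4. ~(p3 | p1), u
5. ~p3, u
6. ~p1, u
7. p1, u
Accessibility: uRu
Branch closes: p1 and ~p1 both at u.
Every branch closes (one shown): valid in T, hence also in S4, S5 (every theorem of T is a theorem of S4 and S5).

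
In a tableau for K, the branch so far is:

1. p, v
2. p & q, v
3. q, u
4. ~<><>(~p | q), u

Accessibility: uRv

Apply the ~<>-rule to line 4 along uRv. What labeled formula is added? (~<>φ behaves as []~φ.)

~<>(~p | q), v

~<>φ behaves as []~φ: propagate the negated body to each accessible world.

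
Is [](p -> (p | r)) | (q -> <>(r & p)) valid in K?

Tableau for the negation ~([](p -> (p | r)) | (q -> <>(r & p))):
1. ~([](p -> (p | r)) | (q -> <>(r & p))), w0
2. ~[](p -> (p | r)), w0
3. ~(q -> <>(r & p)), w0
4. q, w0
5. ~<>(r & p), w0
6. ~(p -> (p | r)), w1
7. p, w1
8. ~(p | r), w1
9. ~p, w1
10. ~r, w1
Accessibility: w0Rw1
Branch closes: p and ~p both at w1.
Every branch of the negation's tableau closes; the branch above is one of them.

Valid in K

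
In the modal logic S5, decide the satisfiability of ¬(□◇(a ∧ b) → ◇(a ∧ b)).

No, unsatisfiable

1. ¬(□◇(a ∧ b) → ◇(a ∧ b)), u
2. □◇(a ∧ b), u   [¬→-rule on 1]
3. ¬◇(a ∧ b), u   [¬→-rule on 1]
4. ◇(a ∧ b), u   [□-rule on 2 via uRu]
5. ¬(a ∧ b), u   [¬◇-rule on 3 via uRu]
6. ¬b, u   [¬∧-rule on 5 (branches; this branch)]
7. a ∧ b, v   [◇-rule on 4: fresh world v, uRv]
8. a, v   [∧-rule on 7]
9. b, v   [∧-rule on 7]
10. ◇(a ∧ b), v   [□-rule on 2 via uRv]
11. ¬(a ∧ b), v   [¬◇-rule on 3 via uRv]
12. ¬b, v   [¬∧-rule on 11 (branches; this branch)]
Accessibility: uRu, uRv, vRu, vRv
Branch closes: b and ¬b both at v.
All branches of the tableau close; one closing branch shown above.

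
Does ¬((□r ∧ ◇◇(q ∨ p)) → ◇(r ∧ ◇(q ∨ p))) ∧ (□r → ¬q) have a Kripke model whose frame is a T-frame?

1. ¬((□r ∧ ◇◇(q ∨ p)) → ◇(r ∧ ◇(q ∨ p))) ∧ (□r → ¬q), w0
2. ¬((□r ∧ ◇◇(q ∨ p)) → ◇(r ∧ ◇(q ∨ p))), w0   [∧-rule on 1]
3. □r → ¬q, w0   [∧-rule on 1]
4. □r ∧ ◇◇(q ∨ p), w0   [¬→-rule on 2]
5. ¬◇(r ∧ ◇(q ∨ p)), w0   [¬→-rule on 2]
6. □r, w0   [∧-rule on 4]
7. ◇◇(q ∨ p), w0   [∧-rule on 4]
8. ¬(r ∧ ◇(q ∨ p)), w0   [¬◇-rule on 5 via w0Rw0]
9. r, w0   [□-rule on 6 via w0Rw0]
10. ¬q, w0   [→-rule on 3 (branches; this branch)]
11. ¬◇(q ∨ p), w0   [¬∧-rule on 8 (branches; this branch)]
12. ¬(q ∨ p), w0   [¬◇-rule on 11 via w0Rw0]
13. ¬p, w0   [¬∨-rule on 12]
14. ◇(q ∨ p), w1   [◇-rule on 7: fresh world w1, w0Rw1]
15. ¬(r ∧ ◇(q ∨ p)), w1   [¬◇-rule on 5 via w0Rw1]
16. r, w1   [□-rule on 6 via w0Rw1]
17. ¬(q ∨ p), w1   [¬◇-rule on 11 via w0Rw1]
18. ¬q, w1   [¬∨-rule on 17]
19. ¬p, w1   [¬∨-rule on 17]
20. ¬◇(q ∨ p), w1   [¬∧-rule on 15 (branches; this branch)]
21. q ∨ p, w2   [◇-rule on 14: fresh world w2, w1Rw2]
22. ¬(q ∨ p), w2   [¬◇-rule on 20 via w1Rw2]
23. ¬q, w2   [¬∨-rule on 22]
24. ¬p, w2   [¬∨-rule on 22]
25. p, w2   [∨-rule on 21 (branches; this branch)]
Accessibility: w0Rw0, w0Rw1, w1Rw1, w1Rw2, w2Rw2
Branch closes: p and ¬p both at w2.
All branches of the tableau close; one closing branch shown above.

Unsatisfiable (every branch closes)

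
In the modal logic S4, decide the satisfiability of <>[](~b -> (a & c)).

1. <>[](~b -> (a & c)), 0
2. [](~b -> (a & c)), 1
3. ~b -> (a & c), 1
4. a & c, 1
5. a, 1
6. c, 1
Accessibility: 0R0, 0R1, 1R1

Yes, satisfiable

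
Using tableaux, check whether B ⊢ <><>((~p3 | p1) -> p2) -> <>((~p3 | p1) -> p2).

Not valid

Tableau for the negation ~(<><>((~p3 | p1) -> p2) -> <>((~p3 | p1) -> p2)):
1. ~(<><>((~p3 | p1) -> p2) -> <>((~p3 | p1) -> p2)), u
2. <><>((~p3 | p1) -> p2), u
3. ~<>((~p3 | p1) -> p2), u
4. ~((~p3 | p1) -> p2), u
5. ~p3 | p1, u
6. ~p2, u
7. p1, u
8. <>((~p3 | p1) -> p2), v
9. ~((~p3 | p1) -> p2), v
10. ~p3 | p1, v
11. ~p2, v
12. p1, v
13. (~p3 | p1) -> p2, w
14. p2, w
Accessibility: uRu, uRv, vRu, vRv, vRw, wRv, wRw
The negation has an open branch (countermodel exists).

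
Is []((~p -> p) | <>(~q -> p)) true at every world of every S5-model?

Invalid (countermodel exists)

Tableau for the negation ~[]((~p -> p) | <>(~q -> p)):
1. ~[]((~p -> p) | <>(~q -> p)), u
2. ~((~p -> p) | <>(~q -> p)), v   [~[]-rule on 1: fresh world v, uRv]
3. ~(~p -> p), v   [~|-rule on 2]
4. ~<>(~q -> p), v   [~|-rule on 2]
5. ~p, v   [~->-rule on 3]
6. ~(~q -> p), u   [~<>-rule on 4 via vRu]
7. ~q, u   [~->-rule on 6]
8. ~p, u   [~->-rule on 6]
9. ~(~q -> p), v   [~<>-rule on 4 via vRv]
10. ~q, v   [~->-rule on 9]
Accessibility: uRu, uRv, vRu, vRv
The negation has an open branch (countermodel exists).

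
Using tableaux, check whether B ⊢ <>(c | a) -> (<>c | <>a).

Valid

Tableau for the negation ~(<>(c | a) -> (<>c | <>a)):
1. ~(<>(c | a) -> (<>c | <>a)), w0
2. <>(c | a), w0
3. ~(<>c | <>a), w0
4. ~<>c, w0
5. ~<>a, w0
6. ~c, w0
7. ~a, w0
8. c | a, w1
9. ~c, w1
10. ~a, w1
11. a, w1
Accessibility: w0Rw0, w0Rw1, w1Rw0, w1Rw1
Branch closes: a and ~a both at w1.
Every branch of the negation's tableau closes; the branch above is one of them.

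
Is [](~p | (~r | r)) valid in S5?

Tableau for the negation ~[](~p | (~r | r)):
1. ~[](~p | (~r | r)), u
2. ~(~p | (~r | r)), v   [~[]-rule on 1: fresh world v, uRv]
3. p, v   [~|-rule on 2]
4. ~(~r | r), v   [~|-rule on 2]
5. r, v   [~|-rule on 4]
6. ~r, v   [~|-rule on 4]
Accessibility: uRu, uRv, vRu, vRv
Branch closes: r and ~r both at v.
All branches of the negation close; one closing branch shown above.

Valid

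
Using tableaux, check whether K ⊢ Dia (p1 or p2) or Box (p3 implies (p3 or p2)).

Valid

Tableau for the negation not (Dia (p1 or p2) or Box (p3 implies (p3 or p2))):
1. not (Dia (p1 or p2) or Box (p3 implies (p3 or p2))), w0
2. not Dia (p1 or p2), w0   [neg-or-rule on 1]
3. not Box (p3 implies (p3 or p2)), w0   [neg-or-rule on 1]
4. not (p3 implies (p3 or p2)), w1   [neg-Box-rule on 3: fresh world w1, w0Rw1]
5. p3, w1   [neg-implies-rule on 4]
6. not (p3 or p2), w1   [neg-implies-rule on 4]
7. not p3, w1   [neg-or-rule on 6]
8. not p2, w1   [neg-or-rule on 6]
Accessibility: w0Rw1
Branch closes: p3 and not p3 both at w1.
All branches of the negation close; one closing branch shown above.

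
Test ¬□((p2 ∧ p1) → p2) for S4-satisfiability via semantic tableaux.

No, unsatisfiable

1. ¬□((p2 ∧ p1) → p2), 0
2. ¬((p2 ∧ p1) → p2), 1   [¬□-rule on 1: fresh world 1, 0R1]
3. p2 ∧ p1, 1   [¬→-rule on 2]
4. ¬p2, 1   [¬→-rule on 2]
5. p2, 1   [∧-rule on 3]
6. p1, 1   [∧-rule on 3]
Accessibility: 0R0, 0R1, 1R1
Branch closes: p2 and ¬p2 both at 1.
(One branch shown.) All branches close.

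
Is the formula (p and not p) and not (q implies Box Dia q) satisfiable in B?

1. (p and not p) and not (q implies Box Dia q), w0
2. p and not p, w0
3. not (q implies Box Dia q), w0
4. p, w0
5. not p, w0
Accessibility: w0Rw0
Branch closes: p and not p both at w0.
Every branch closes; the branch above is one of them.

Unsatisfiable (every branch closes)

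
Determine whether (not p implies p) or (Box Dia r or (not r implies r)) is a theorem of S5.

Not valid

Tableau for the negation not ((not p implies p) or (Box Dia r or (not r implies r))):
1. not ((not p implies p) or (Box Dia r or (not r implies r))), 0
2. not (not p implies p), 0
3. not (Box Dia r or (not r implies r)), 0
4. not p, 0
5. not Box Dia r, 0
6. not (not r implies r), 0
7. not r, 0
8. not Dia r, 1
9. not r, 1
Accessibility: 0R0, 0R1, 1R0, 1R1
The negation has an open branch (countermodel exists).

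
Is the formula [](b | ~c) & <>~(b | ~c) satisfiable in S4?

No, unsatisfiable

1. [](b | ~c) & <>~(b | ~c), w0
2. [](b | ~c), w0
3. <>~(b | ~c), w0
4. b | ~c, w0
5. ~c, w0
6. ~(b | ~c), w1
7. ~b, w1
8. c, w1
9. b | ~c, w1
10. ~c, w1
Accessibility: w0Rw0, w0Rw1, w1Rw1
Branch closes: c and ~c both at w1.
All branches of the tableau close; one closing branch shown above.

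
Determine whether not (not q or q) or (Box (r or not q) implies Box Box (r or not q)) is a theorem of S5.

Tableau for the negation not (not (not q or q) or (Box (r or not q) implies Box Box (r or not q))):
1. not (not (not q or q) or (Box (r or not q) implies Box Box (r or not q))), w0
2. not q or q, w0
3. not (Box (r or not q) implies Box Box (r or not q)), w0
4. Box (r or not q), w0
5. not Box Box (r or not q), w0
6. r or not q, w0
7. q, w0
8. r, w0
9. not Box (r or not q), w1
10. r or not q, w1
11. not q, w1
12. not (r or not q), w2
13. not r, w2
14. q, w2
15. r or not q, w2
16. not q, w2
Accessibility: w0Rw0, w0Rw1, w0Rw2, w1Rw0, w1Rw1, w1Rw2, w2Rw0, w2Rw1, w2Rw2
Branch closes: q and not q both at w2.
Every branch of the negation's tableau closes; the branch above is one of them.

Valid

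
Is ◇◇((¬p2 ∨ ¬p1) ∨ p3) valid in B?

Invalid (countermodel exists)

Tableau for the negation ¬◇◇((¬p2 ∨ ¬p1) ∨ p3):
1. ¬◇◇((¬p2 ∨ ¬p1) ∨ p3), u
2. ¬◇((¬p2 ∨ ¬p1) ∨ p3), u
3. ¬((¬p2 ∨ ¬p1) ∨ p3), u
4. ¬(¬p2 ∨ ¬p1), u
5. ¬p3, u
6. p2, u
7. p1, u
Accessibility: uRu
The negation has an open branch (countermodel exists).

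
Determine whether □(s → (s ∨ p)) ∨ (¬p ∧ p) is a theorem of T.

Valid in T

Tableau for the negation ¬(□(s → (s ∨ p)) ∨ (¬p ∧ p)):
1. ¬(□(s → (s ∨ p)) ∨ (¬p ∧ p)), 0
2. ¬□(s → (s ∨ p)), 0
3. ¬(¬p ∧ p), 0
4. ¬p, 0
5. ¬(s → (s ∨ p)), 1
6. s, 1
7. ¬(s ∨ p), 1
8. ¬s, 1
9. ¬p, 1
Accessibility: 0R0, 0R1, 1R1
Branch closes: s and ¬s both at 1.
Every branch of the negation's tableau closes; the branch above is one of them.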